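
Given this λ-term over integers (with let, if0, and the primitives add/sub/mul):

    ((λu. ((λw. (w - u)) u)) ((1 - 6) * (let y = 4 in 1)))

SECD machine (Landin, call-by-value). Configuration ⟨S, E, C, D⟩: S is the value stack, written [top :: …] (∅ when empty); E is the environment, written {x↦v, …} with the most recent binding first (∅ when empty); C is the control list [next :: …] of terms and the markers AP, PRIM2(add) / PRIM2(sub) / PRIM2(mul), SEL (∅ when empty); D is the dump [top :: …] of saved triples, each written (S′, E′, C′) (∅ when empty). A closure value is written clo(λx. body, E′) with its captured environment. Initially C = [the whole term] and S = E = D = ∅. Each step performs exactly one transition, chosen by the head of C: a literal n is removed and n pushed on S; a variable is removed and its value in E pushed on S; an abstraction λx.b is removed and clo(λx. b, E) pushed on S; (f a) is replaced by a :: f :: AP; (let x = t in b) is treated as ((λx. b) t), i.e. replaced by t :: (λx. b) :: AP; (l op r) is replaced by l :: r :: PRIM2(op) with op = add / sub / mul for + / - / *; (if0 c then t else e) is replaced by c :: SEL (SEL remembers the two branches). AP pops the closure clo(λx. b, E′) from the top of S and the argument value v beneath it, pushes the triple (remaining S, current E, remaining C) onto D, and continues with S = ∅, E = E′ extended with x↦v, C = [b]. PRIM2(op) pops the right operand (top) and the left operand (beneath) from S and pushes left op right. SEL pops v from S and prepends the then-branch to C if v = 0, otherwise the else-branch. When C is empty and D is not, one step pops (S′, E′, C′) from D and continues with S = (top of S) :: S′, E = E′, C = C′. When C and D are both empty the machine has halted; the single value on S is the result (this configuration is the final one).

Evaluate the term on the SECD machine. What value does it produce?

t=0: [S=∅ | E=∅ | C=[((λu. ((λw. (w - u)) u)) ((1 - 6) * (let y = 4 in 1)))] | D=∅]
t=1: [S=∅ | E=∅ | C=[((1 - 6) * (let y = 4 in 1)) :: (λu. ((λw. (w - u)) u)) :: AP] | D=∅]
t=2: [S=∅ | E=∅ | C=[(1 - 6) :: (let y = 4 in 1) :: PRIM2(mul) :: (λu. ((λw. (w - u)) u)) :: AP] | D=∅]
t=3: [S=∅ | E=∅ | C=[1 :: 6 :: PRIM2(sub) :: (let y = 4 in 1) :: PRIM2(mul) :: (λu. ((λw. (w - u)) u)) :: AP] | D=∅]
t=4: [S=[1] | E=∅ | C=[6 :: PRIM2(sub) :: (let y = 4 in 1) :: PRIM2(mul) :: (λu. ((λw. (w - u)) u)) :: AP] | D=∅]
t=5: [S=[6 :: 1] | E=∅ | C=[PRIM2(sub) :: (let y = 4 in 1) :: PRIM2(mul) :: (λu. ((λw. (w - u)) u)) :: AP] | D=∅]
t=6: [S=[-5] | E=∅ | C=[(let y = 4 in 1) :: PRIM2(mul) :: (λu. ((λw. (w - u)) u)) :: AP] | D=∅]
t=7: [S=[-5] | E=∅ | C=[4 :: (λy. 1) :: AP :: PRIM2(mul) :: (λu. ((λw. (w - u)) u)) :: AP] | D=∅]
t=8: [S=[4 :: -5] | E=∅ | C=[(λy. 1) :: AP :: PRIM2(mul) :: (λu. ((λw. (w - u)) u)) :: AP] | D=∅]
t=9: [S=[clo(λy. 1, ∅) :: 4 :: -5] | E=∅ | C=[AP :: PRIM2(mul) :: (λu. ((λw. (w - u)) u)) :: AP] | D=∅]
t=10: [S=∅ | E={y↦4} | C=[1] | D=[([-5], ∅, [PRIM2(mul) :: (λu. ((λw. (w - u)) u)) :: AP])]]
t=11: [S=[1] | E={y↦4} | C=∅ | D=[([-5], ∅, [PRIM2(mul) :: (λu. ((λw. (w - u)) u)) :: AP])]]
t=12: [S=[1 :: -5] | E=∅ | C=[PRIM2(mul) :: (λu. ((λw. (w - u)) u)) :: AP] | D=∅]
t=13: [S=[-5] | E=∅ | C=[(λu. ((λw. (w - u)) u)) :: AP] | D=∅]
t=14: [S=[clo(λu. ((λw. (w - u)) u), ∅) :: -5] | E=∅ | C=[AP] | D=∅]
t=15: [S=∅ | E={u↦-5} | C=[((λw. (w - u)) u)] | D=[(∅, ∅, ∅)]]
t=16: [S=∅ | E={u↦-5} | C=[u :: (λw. (w - u)) :: AP] | D=[(∅, ∅, ∅)]]
t=17: [S=[-5] | E={u↦-5} | C=[(λw. (w - u)) :: AP] | D=[(∅, ∅, ∅)]]
t=18: [S=[clo(λw. (w - u), {u↦-5}) :: -5] | E={u↦-5} | C=[AP] | D=[(∅, ∅, ∅)]]
t=19: [S=∅ | E={w↦-5, u↦-5} | C=[(w - u)] | D=[(∅, {u↦-5}, ∅) :: (∅, ∅, ∅)]]
t=20: [S=∅ | E={w↦-5, u↦-5} | C=[w :: u :: PRIM2(sub)] | D=[(∅, {u↦-5}, ∅) :: (∅, ∅, ∅)]]
t=21: [S=[-5] | E={w↦-5, u↦-5} | C=[u :: PRIM2(sub)] | D=[(∅, {u↦-5}, ∅) :: (∅, ∅, ∅)]]
t=22: [S=[-5 :: -5] | E={w↦-5, u↦-5} | C=[PRIM2(sub)] | D=[(∅, {u↦-5}, ∅) :: (∅, ∅, ∅)]]
t=23: [S=[0] | E={w↦-5, u↦-5} | C=∅ | D=[(∅, {u↦-5}, ∅) :: (∅, ∅, ∅)]]
t=24: [S=[0] | E={u↦-5} | C=∅ | D=[(∅, ∅, ∅)]]
t=25: [S=[0] | E=∅ | C=∅ | D=∅]
→ final value 0

Answer: 0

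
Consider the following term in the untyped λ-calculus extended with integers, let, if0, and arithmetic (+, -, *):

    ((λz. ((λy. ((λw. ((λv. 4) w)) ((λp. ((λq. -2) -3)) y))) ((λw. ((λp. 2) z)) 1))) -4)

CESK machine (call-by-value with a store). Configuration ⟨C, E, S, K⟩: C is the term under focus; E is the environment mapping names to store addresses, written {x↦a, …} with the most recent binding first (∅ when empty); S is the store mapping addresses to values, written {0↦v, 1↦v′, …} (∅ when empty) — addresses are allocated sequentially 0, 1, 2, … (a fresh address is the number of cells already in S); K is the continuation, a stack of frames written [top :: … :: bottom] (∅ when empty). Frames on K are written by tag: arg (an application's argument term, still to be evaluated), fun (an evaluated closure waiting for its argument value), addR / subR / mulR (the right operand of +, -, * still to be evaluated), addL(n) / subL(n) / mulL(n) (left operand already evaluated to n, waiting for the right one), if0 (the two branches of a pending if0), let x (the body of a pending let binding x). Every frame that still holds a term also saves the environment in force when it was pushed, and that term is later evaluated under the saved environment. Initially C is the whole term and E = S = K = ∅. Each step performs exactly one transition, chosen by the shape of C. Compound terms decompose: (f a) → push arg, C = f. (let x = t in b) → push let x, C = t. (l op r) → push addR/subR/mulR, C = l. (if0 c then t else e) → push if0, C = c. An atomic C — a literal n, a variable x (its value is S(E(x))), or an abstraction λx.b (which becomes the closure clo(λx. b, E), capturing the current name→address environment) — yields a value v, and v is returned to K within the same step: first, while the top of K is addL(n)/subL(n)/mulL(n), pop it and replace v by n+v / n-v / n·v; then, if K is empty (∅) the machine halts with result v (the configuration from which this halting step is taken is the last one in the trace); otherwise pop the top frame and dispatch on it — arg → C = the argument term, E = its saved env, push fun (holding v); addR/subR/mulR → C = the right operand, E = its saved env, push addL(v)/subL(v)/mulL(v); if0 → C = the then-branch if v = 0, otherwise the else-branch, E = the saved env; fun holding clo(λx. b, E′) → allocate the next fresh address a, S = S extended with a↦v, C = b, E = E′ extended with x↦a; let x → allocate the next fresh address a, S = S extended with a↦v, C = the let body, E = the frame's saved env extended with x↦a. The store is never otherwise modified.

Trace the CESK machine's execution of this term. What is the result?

Answer: 4

Derivation:
step 0: [C=((λz. ((λy. ((λw. ((λv. 4) w)) ((λp. ((λq. -2) -3)) y))) ((λw. ((λp. 2) z)) 1))) -4) | E=∅ | S=∅ | K=∅]
step 1: [C=(λz. ((λy. ((λw. ((λv. 4) w)) ((λp. ((λq. -2) -3)) y))) ((λw. ((λp. 2) z)) 1))) | E=∅ | S=∅ | K=[arg]]
step 2: [C=-4 | E=∅ | S=∅ | K=[fun]]
step 3: [C=((λy. ((λw. ((λv. 4) w)) ((λp. ((λq. -2) -3)) y))) ((λw. ((λp. 2) z)) 1)) | E={z↦0} | S={0↦-4} | K=∅]
step 4: [C=(λy. ((λw. ((λv. 4) w)) ((λp. ((λq. -2) -3)) y))) | E={z↦0} | S={0↦-4} | K=[arg]]
step 5: [C=((λw. ((λp. 2) z)) 1) | E={z↦0} | S={0↦-4} | K=[fun]]
step 6: [C=(λw. ((λp. 2) z)) | E={z↦0} | S={0↦-4} | K=[arg :: fun]]
step 7: [C=1 | E={z↦0} | S={0↦-4} | K=[fun :: fun]]
step 8: [C=((λp. 2) z) | E={w↦1, z↦0} | S={0↦-4, 1↦1} | K=[fun]]
step 9: [C=(λp. 2) | E={w↦1, z↦0} | S={0↦-4, 1↦1} | K=[arg :: fun]]
step 10: [C=z | E={w↦1, z↦0} | S={0↦-4, 1↦1} | K=[fun :: fun]]
step 11: [C=2 | E={p↦2, w↦1, z↦0} | S={0↦-4, 1↦1, 2↦-4} | K=[fun]]
step 12: [C=((λw. ((λv. 4) w)) ((λp. ((λq. -2) -3)) y)) | E={y↦3, z↦0} | S={0↦-4, 1↦1, 2↦-4, 3↦2} | K=∅]
step 13: [C=(λw. ((λv. 4) w)) | E={y↦3, z↦0} | S={0↦-4, 1↦1, 2↦-4, 3↦2} | K=[arg]]
step 14: [C=((λp. ((λq. -2) -3)) y) | E={y↦3, z↦0} | S={0↦-4, 1↦1, 2↦-4, 3↦2} | K=[fun]]
step 15: [C=(λp. ((λq. -2) -3)) | E={y↦3, z↦0} | S={0↦-4, 1↦1, 2↦-4, 3↦2} | K=[arg :: fun]]
step 16: [C=y | E={y↦3, z↦0} | S={0↦-4, 1↦1, 2↦-4, 3↦2} | K=[fun :: fun]]
step 17: [C=((λq. -2) -3) | E={p↦4, y↦3, z↦0} | S={0↦-4, 1↦1, 2↦-4, 3↦2, 4↦2} | K=[fun]]
step 18: [C=(λq. -2) | E={p↦4, y↦3, z↦0} | S={0↦-4, 1↦1, 2↦-4, 3↦2, 4↦2} | K=[arg :: fun]]
step 19: [C=-3 | E={p↦4, y↦3, z↦0} | S={0↦-4, 1↦1, 2↦-4, 3↦2, 4↦2} | K=[fun :: fun]]
step 20: [C=-2 | E={q↦5, p↦4, y↦3, z↦0} | S={0↦-4, 1↦1, 2↦-4, 3↦2, 4↦2, 5↦-3} | K=[fun]]
step 21: [C=((λv. 4) w) | E={w↦6, y↦3, z↦0} | S={0↦-4, 1↦1, 2↦-4, 3↦2, 4↦2, 5↦-3, 6↦-2} | K=∅]
step 22: [C=(λv. 4) | E={w↦6, y↦3, z↦0} | S={0↦-4, 1↦1, 2↦-4, 3↦2, 4↦2, 5↦-3, 6↦-2} | K=[arg]]
step 23: [C=w | E={w↦6, y↦3, z↦0} | S={0↦-4, 1↦1, 2↦-4, 3↦2, 4↦2, 5↦-3, 6↦-2} | K=[fun]]
step 24: [C=4 | E={v↦7, w↦6, y↦3, z↦0} | S={0↦-4, 1↦1, 2↦-4, 3↦2, 4↦2, 5↦-3, 6↦-2, 7↦-2} | K=∅]
→ final value 4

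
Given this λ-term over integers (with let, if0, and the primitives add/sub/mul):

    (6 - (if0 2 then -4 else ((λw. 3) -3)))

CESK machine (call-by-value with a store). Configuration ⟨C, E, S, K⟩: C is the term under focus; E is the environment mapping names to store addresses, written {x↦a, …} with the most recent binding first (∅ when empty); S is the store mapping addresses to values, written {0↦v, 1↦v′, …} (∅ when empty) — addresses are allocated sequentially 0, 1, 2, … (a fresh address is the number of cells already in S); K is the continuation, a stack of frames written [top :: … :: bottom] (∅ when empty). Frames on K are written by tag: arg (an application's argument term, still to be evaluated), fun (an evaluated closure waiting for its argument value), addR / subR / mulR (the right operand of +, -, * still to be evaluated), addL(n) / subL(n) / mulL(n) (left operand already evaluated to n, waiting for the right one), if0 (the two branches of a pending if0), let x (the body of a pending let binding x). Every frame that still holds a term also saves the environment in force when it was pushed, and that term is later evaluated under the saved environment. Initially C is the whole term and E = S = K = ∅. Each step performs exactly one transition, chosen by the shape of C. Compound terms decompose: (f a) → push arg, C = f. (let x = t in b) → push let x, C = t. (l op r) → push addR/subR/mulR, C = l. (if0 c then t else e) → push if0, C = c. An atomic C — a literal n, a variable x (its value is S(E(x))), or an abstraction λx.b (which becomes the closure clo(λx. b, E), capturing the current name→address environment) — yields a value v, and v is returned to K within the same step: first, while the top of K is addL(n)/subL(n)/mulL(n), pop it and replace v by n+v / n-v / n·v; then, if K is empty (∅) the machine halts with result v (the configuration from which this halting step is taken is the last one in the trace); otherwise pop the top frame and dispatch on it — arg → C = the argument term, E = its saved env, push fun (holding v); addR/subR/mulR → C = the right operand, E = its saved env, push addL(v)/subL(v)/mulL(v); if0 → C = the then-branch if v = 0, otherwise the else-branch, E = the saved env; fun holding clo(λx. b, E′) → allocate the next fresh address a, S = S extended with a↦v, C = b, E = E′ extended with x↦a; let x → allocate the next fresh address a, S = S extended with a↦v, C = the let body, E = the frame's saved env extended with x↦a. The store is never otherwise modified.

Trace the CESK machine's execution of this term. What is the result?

step 0: <C=(6 - (if0 2 then -4 else ((λw. 3) -3))), E=∅, S=∅, K=∅>
step 1: <C=6, E=∅, S=∅, K=[subR]>
step 2: <C=(if0 2 then -4 else ((λw. 3) -3)), E=∅, S=∅, K=[subL(6)]>
step 3: <C=2, E=∅, S=∅, K=[if0 :: subL(6)]>
step 4: <C=((λw. 3) -3), E=∅, S=∅, K=[subL(6)]>
step 5: <C=(λw. 3), E=∅, S=∅, K=[arg :: subL(6)]>
step 6: <C=-3, E=∅, S=∅, K=[fun :: subL(6)]>
step 7: <C=3, E={w↦0}, S={0↦-3}, K=[subL(6)]>
→ final value 3

Answer: 3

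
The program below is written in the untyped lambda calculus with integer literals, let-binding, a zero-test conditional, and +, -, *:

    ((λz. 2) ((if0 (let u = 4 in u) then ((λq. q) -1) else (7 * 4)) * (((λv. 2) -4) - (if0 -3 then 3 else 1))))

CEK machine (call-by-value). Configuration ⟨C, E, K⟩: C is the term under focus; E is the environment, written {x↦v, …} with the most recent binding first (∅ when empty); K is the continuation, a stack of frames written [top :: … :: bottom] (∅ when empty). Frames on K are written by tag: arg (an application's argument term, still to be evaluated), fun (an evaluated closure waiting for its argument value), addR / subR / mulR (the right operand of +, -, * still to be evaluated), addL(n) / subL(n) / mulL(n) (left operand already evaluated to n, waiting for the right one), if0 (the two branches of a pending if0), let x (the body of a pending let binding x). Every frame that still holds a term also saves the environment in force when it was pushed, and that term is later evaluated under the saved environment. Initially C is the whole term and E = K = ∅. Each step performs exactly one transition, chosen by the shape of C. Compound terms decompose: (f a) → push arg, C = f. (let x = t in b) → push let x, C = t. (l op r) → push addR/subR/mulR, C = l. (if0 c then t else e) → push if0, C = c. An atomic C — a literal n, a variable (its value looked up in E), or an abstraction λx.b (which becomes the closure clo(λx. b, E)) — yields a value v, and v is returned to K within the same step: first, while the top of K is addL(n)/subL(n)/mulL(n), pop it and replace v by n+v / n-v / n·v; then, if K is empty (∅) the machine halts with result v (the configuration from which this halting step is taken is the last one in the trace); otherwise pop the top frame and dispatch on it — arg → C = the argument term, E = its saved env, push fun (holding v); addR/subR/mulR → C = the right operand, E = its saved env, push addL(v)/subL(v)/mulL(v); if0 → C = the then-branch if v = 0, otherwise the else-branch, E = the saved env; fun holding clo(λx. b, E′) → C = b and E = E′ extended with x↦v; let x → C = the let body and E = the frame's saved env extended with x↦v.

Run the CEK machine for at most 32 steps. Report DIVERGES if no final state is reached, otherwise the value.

Answer: 2

Machine steps:
t=0: ⟨C=((λz. 2) ((if0 (let u = 4 in u) then ((λq. q) -1) else (7 * 4)) * (((λv. 2) -4) - (if0 -3 then 3 else 1)))); E=∅; K=∅⟩
t=1: ⟨C=(λz. 2); E=∅; K=[arg]⟩
t=2: ⟨C=((if0 (let u = 4 in u) then ((λq. q) -1) else (7 * 4)) * (((λv. 2) -4) - (if0 -3 then 3 else 1))); E=∅; K=[fun]⟩
t=3: ⟨C=(if0 (let u = 4 in u) then ((λq. q) -1) else (7 * 4)); E=∅; K=[mulR :: fun]⟩
t=4: ⟨C=(let u = 4 in u); E=∅; K=[if0 :: mulR :: fun]⟩
t=5: ⟨C=4; E=∅; K=[let u :: if0 :: mulR :: fun]⟩
t=6: ⟨C=u; E={u↦4}; K=[if0 :: mulR :: fun]⟩
t=7: ⟨C=(7 * 4); E=∅; K=[mulR :: fun]⟩
t=8: ⟨C=7; E=∅; K=[mulR :: mulR :: fun]⟩
t=9: ⟨C=4; E=∅; K=[mulL(7) :: mulR :: fun]⟩
t=10: ⟨C=(((λv. 2) -4) - (if0 -3 then 3 else 1)); E=∅; K=[mulL(28) :: fun]⟩
t=11: ⟨C=((λv. 2) -4); E=∅; K=[subR :: mulL(28) :: fun]⟩
t=12: ⟨C=(λv. 2); E=∅; K=[arg :: subR :: mulL(28) :: fun]⟩
t=13: ⟨C=-4; E=∅; K=[fun :: subR :: mulL(28) :: fun]⟩
t=14: ⟨C=2; E={v↦-4}; K=[subR :: mulL(28) :: fun]⟩
t=15: ⟨C=(if0 -3 then 3 else 1); E=∅; K=[subL(2) :: mulL(28) :: fun]⟩
t=16: ⟨C=-3; E=∅; K=[if0 :: subL(2) :: mulL(28) :: fun]⟩
t=17: ⟨C=1; E=∅; K=[subL(2) :: mulL(28) :: fun]⟩
t=18: ⟨C=2; E={z↦28}; K=∅⟩
→ final value 2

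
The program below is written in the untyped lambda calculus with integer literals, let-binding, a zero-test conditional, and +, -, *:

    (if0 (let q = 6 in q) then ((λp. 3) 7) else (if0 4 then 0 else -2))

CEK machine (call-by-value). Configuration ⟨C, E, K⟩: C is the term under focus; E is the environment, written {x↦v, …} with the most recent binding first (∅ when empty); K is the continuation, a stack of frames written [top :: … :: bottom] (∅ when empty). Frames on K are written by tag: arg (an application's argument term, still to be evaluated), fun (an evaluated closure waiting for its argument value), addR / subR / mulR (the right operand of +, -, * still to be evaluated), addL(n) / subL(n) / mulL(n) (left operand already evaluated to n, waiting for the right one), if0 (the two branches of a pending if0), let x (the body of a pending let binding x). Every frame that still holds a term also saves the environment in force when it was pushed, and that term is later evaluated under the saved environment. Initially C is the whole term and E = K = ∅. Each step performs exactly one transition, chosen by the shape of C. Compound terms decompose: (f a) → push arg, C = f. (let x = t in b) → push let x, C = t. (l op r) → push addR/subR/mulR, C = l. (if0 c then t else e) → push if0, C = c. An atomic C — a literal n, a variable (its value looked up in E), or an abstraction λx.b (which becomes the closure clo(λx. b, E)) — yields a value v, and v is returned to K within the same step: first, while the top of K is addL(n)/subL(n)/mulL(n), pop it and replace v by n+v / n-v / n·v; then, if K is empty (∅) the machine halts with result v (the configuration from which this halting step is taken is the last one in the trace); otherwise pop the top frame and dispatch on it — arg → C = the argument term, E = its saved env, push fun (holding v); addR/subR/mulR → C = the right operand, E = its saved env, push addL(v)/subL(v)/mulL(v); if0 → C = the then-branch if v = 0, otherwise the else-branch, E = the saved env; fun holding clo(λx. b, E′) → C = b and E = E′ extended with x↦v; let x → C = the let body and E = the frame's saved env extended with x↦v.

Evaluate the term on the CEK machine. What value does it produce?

Answer: -2

Execution trace:
0. [C=(if0 (let q = 6 in q) then ((λp. 3) 7) else (if0 4 then 0 else -2)) | E=∅ | K=∅]
1. [C=(let q = 6 in q) | E=∅ | K=[if0]]
2. [C=6 | E=∅ | K=[let q :: if0]]
3. [C=q | E={q↦6} | K=[if0]]
4. [C=(if0 4 then 0 else -2) | E=∅ | K=∅]
5. [C=4 | E=∅ | K=[if0]]
6. [C=-2 | E=∅ | K=∅]
→ final value -2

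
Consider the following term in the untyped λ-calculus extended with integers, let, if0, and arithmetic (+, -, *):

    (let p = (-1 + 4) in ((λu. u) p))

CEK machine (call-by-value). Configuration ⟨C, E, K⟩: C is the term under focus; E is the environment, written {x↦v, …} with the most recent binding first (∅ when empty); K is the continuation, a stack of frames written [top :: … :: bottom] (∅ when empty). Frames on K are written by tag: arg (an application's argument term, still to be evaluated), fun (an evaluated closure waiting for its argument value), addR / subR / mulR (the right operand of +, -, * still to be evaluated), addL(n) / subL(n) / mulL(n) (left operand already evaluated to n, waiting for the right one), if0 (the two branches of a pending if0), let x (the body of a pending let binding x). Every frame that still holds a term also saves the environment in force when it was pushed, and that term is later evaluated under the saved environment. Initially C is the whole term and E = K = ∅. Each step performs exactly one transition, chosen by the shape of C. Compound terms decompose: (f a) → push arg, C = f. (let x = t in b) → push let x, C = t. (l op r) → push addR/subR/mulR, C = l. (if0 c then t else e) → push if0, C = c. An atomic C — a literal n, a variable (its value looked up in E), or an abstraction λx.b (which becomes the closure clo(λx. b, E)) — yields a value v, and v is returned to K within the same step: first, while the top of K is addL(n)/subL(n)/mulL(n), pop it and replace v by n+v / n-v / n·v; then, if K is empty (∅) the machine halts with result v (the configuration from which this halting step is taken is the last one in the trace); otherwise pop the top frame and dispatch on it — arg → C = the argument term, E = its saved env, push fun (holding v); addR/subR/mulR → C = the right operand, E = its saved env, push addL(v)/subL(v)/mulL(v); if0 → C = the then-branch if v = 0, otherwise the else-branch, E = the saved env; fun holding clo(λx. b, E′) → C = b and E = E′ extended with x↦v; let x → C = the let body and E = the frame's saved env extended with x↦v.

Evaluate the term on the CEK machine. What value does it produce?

Answer: 3

Machine steps:
0. <C=(let p = (-1 + 4) in ((λu. u) p)), E=∅, K=∅>
1. <C=(-1 + 4), E=∅, K=[let p]>
2. <C=-1, E=∅, K=[addR :: let p]>
3. <C=4, E=∅, K=[addL(-1) :: let p]>
4. <C=((λu. u) p), E={p↦3}, K=∅>
5. <C=(λu. u), E={p↦3}, K=[arg]>
6. <C=p, E={p↦3}, K=[fun]>
7. <C=u, E={u↦3, p↦3}, K=∅>
→ final value 3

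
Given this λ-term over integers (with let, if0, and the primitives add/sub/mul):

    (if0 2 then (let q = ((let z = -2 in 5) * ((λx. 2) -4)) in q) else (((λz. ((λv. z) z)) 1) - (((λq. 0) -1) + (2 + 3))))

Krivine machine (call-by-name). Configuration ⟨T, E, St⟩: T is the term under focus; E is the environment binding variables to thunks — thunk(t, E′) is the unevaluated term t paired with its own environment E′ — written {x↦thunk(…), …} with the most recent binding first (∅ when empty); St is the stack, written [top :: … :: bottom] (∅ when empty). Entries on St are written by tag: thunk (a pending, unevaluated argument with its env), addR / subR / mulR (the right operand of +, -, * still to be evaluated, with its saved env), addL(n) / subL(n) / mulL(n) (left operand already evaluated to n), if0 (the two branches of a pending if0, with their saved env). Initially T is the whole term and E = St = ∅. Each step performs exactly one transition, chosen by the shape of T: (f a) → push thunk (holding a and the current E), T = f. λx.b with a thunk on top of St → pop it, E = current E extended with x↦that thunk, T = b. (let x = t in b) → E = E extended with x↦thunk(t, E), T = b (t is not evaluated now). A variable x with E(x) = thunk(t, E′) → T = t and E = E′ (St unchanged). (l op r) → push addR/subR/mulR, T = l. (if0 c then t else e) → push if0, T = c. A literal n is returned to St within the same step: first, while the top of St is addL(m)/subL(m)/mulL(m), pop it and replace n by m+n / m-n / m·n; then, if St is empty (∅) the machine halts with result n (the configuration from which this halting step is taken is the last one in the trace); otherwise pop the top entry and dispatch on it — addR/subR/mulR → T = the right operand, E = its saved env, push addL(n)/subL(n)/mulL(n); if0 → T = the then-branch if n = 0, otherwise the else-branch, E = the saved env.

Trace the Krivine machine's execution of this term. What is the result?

Answer: -4

Derivation:
0. ⟨T=(if0 2 then (let q = ((let z = -2 in 5) * ((λx. 2) -4)) in q) else (((λz. ((λv. z) z)) 1) - (((λq. 0) -1) + (2 + 3)))); E=∅; St=∅⟩
1. ⟨T=2; E=∅; St=[if0]⟩
2. ⟨T=(((λz. ((λv. z) z)) 1) - (((λq. 0) -1) + (2 + 3))); E=∅; St=∅⟩
3. ⟨T=((λz. ((λv. z) z)) 1); E=∅; St=[subR]⟩
4. ⟨T=(λz. ((λv. z) z)); E=∅; St=[thunk :: subR]⟩
5. ⟨T=((λv. z) z); E={z↦thunk(1, ∅)}; St=[subR]⟩
6. ⟨T=(λv. z); E={z↦thunk(1, ∅)}; St=[thunk :: subR]⟩
7. ⟨T=z; E={v↦thunk(z, {z↦thunk(1, ∅)}), z↦thunk(1, ∅)}; St=[subR]⟩
8. ⟨T=1; E=∅; St=[subR]⟩
9. ⟨T=(((λq. 0) -1) + (2 + 3)); E=∅; St=[subL(1)]⟩
10. ⟨T=((λq. 0) -1); E=∅; St=[addR :: subL(1)]⟩
11. ⟨T=(λq. 0); E=∅; St=[thunk :: addR :: subL(1)]⟩
12. ⟨T=0; E={q↦thunk(-1, ∅)}; St=[addR :: subL(1)]⟩
13. ⟨T=(2 + 3); E=∅; St=[addL(0) :: subL(1)]⟩
14. ⟨T=2; E=∅; St=[addR :: addL(0) :: subL(1)]⟩
15. ⟨T=3; E=∅; St=[addL(2) :: addL(0) :: subL(1)]⟩
→ final value -4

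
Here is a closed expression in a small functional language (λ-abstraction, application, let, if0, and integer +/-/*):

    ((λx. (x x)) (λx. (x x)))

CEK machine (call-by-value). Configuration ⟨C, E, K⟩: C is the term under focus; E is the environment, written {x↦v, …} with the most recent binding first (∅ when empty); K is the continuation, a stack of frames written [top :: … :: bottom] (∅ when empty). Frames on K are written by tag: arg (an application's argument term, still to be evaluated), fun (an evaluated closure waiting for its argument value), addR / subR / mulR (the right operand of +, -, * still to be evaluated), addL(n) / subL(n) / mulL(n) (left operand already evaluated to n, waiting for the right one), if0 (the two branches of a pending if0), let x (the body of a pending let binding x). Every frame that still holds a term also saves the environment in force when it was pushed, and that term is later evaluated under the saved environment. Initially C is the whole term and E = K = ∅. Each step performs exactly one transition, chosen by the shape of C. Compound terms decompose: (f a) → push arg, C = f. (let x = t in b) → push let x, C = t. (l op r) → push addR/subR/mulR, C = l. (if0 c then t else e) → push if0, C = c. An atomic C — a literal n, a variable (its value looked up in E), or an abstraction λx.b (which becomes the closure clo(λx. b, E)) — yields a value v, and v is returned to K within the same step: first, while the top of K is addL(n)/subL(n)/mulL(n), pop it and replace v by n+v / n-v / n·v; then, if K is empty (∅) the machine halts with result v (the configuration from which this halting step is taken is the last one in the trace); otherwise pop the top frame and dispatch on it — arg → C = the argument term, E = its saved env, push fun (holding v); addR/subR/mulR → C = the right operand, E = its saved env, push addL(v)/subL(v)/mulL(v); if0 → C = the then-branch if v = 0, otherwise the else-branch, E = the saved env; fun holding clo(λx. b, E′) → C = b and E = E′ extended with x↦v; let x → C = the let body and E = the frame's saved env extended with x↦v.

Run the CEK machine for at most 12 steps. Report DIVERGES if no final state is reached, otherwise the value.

0. [C=((λx. (x x)) (λx. (x x))) | E=∅ | K=∅]
1. [C=(λx. (x x)) | E=∅ | K=[arg]]
2. [C=(λx. (x x)) | E=∅ | K=[fun]]
3. [C=(x x) | E={x↦clo(λx. (x x), ∅)} | K=∅]
4. [C=x | E={x↦clo(λx. (x x), ∅)} | K=[arg]]
5. [C=x | E={x↦clo(λx. (x x), ∅)} | K=[fun]]
… configuration repeats with period 3 (steps 3–5 recur indefinitely) …

Answer: DIVERGES (no final state within 12 steps)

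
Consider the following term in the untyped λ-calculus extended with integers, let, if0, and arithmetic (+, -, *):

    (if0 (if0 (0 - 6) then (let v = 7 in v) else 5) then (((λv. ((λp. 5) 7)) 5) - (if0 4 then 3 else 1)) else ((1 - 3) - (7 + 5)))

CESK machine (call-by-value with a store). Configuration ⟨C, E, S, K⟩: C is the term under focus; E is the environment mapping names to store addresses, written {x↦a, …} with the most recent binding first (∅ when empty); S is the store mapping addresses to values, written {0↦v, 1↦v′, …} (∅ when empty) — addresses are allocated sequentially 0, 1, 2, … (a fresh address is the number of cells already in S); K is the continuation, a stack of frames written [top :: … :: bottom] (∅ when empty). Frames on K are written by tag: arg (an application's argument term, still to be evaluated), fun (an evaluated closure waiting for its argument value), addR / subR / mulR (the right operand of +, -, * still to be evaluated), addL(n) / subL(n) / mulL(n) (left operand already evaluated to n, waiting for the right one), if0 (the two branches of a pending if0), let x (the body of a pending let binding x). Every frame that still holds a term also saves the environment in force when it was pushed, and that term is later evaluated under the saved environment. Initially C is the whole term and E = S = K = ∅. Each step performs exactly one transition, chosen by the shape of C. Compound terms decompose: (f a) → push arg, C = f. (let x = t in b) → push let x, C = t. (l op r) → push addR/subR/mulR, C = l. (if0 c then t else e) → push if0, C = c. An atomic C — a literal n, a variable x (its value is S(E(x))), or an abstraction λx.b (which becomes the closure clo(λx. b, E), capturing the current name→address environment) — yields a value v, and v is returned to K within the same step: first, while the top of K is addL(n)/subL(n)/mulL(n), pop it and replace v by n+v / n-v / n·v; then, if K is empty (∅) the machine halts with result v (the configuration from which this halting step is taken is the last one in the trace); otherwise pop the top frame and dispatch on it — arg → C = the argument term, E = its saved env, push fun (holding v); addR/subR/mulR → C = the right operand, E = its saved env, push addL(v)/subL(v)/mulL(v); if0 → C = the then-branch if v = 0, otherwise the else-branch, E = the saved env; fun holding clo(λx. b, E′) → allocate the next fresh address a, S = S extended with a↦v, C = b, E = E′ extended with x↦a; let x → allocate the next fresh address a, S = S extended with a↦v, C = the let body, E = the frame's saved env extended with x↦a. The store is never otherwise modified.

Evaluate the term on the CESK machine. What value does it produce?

Answer: -14

Execution trace:
[0] <C=(if0 (if0 (0 - 6) then (let v = 7 in v) else 5) then (((λv. ((λp. 5) 7)) 5) - (if0 4 then 3 else 1)) else ((1 - 3) - (7 + 5))), E=∅, S=∅, K=∅>
[1] <C=(if0 (0 - 6) then (let v = 7 in v) else 5), E=∅, S=∅, K=[if0]>
[2] <C=(0 - 6), E=∅, S=∅, K=[if0 :: if0]>
[3] <C=0, E=∅, S=∅, K=[subR :: if0 :: if0]>
[4] <C=6, E=∅, S=∅, K=[subL(0) :: if0 :: if0]>
[5] <C=5, E=∅, S=∅, K=[if0]>
[6] <C=((1 - 3) - (7 + 5)), E=∅, S=∅, K=∅>
[7] <C=(1 - 3), E=∅, S=∅, K=[subR]>
[8] <C=1, E=∅, S=∅, K=[subR :: subR]>
[9] <C=3, E=∅, S=∅, K=[subL(1) :: subR]>
[10] <C=(7 + 5), E=∅, S=∅, K=[subL(-2)]>
[11] <C=7, E=∅, S=∅, K=[addR :: subL(-2)]>
[12] <C=5, E=∅, S=∅, K=[addL(7) :: subL(-2)]>
→ final value -14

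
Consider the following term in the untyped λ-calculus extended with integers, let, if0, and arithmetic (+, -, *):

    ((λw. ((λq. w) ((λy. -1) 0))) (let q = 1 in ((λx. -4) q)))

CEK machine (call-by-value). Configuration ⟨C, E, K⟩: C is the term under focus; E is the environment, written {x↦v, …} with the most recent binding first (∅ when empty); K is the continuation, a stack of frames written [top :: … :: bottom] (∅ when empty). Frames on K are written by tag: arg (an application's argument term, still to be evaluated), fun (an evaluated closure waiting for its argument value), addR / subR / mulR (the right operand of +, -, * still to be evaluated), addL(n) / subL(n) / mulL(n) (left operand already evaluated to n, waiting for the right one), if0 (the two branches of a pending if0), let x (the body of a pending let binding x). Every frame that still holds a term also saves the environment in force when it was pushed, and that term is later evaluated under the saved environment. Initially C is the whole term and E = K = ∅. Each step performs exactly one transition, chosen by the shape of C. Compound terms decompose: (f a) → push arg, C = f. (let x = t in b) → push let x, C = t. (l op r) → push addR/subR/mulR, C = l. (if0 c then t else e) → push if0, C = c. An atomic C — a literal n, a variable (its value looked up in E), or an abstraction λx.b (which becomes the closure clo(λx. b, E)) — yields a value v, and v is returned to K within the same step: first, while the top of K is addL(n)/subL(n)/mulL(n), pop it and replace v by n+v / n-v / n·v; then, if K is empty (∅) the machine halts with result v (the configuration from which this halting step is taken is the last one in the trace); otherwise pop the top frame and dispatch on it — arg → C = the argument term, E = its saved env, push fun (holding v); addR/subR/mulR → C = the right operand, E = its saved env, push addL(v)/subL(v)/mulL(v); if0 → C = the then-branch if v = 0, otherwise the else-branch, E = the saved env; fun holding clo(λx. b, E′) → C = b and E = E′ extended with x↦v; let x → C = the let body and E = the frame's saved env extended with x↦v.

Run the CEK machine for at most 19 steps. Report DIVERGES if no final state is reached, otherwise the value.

Answer: -4

Machine steps:
0. ⟨C=((λw. ((λq. w) ((λy. -1) 0))) (let q = 1 in ((λx. -4) q))); E=∅; K=∅⟩
1. ⟨C=(λw. ((λq. w) ((λy. -1) 0))); E=∅; K=[arg]⟩
2. ⟨C=(let q = 1 in ((λx. -4) q)); E=∅; K=[fun]⟩
3. ⟨C=1; E=∅; K=[let q :: fun]⟩
4. ⟨C=((λx. -4) q); E={q↦1}; K=[fun]⟩
5. ⟨C=(λx. -4); E={q↦1}; K=[arg :: fun]⟩
6. ⟨C=q; E={q↦1}; K=[fun :: fun]⟩
7. ⟨C=-4; E={x↦1, q↦1}; K=[fun]⟩
8. ⟨C=((λq. w) ((λy. -1) 0)); E={w↦-4}; K=∅⟩
9. ⟨C=(λq. w); E={w↦-4}; K=[arg]⟩
10. ⟨C=((λy. -1) 0); E={w↦-4}; K=[fun]⟩
11. ⟨C=(λy. -1); E={w↦-4}; K=[arg :: fun]⟩
12. ⟨C=0; E={w↦-4}; K=[fun :: fun]⟩
13. ⟨C=-1; E={y↦0, w↦-4}; K=[fun]⟩
14. ⟨C=w; E={q↦-1, w↦-4}; K=∅⟩
→ final value -4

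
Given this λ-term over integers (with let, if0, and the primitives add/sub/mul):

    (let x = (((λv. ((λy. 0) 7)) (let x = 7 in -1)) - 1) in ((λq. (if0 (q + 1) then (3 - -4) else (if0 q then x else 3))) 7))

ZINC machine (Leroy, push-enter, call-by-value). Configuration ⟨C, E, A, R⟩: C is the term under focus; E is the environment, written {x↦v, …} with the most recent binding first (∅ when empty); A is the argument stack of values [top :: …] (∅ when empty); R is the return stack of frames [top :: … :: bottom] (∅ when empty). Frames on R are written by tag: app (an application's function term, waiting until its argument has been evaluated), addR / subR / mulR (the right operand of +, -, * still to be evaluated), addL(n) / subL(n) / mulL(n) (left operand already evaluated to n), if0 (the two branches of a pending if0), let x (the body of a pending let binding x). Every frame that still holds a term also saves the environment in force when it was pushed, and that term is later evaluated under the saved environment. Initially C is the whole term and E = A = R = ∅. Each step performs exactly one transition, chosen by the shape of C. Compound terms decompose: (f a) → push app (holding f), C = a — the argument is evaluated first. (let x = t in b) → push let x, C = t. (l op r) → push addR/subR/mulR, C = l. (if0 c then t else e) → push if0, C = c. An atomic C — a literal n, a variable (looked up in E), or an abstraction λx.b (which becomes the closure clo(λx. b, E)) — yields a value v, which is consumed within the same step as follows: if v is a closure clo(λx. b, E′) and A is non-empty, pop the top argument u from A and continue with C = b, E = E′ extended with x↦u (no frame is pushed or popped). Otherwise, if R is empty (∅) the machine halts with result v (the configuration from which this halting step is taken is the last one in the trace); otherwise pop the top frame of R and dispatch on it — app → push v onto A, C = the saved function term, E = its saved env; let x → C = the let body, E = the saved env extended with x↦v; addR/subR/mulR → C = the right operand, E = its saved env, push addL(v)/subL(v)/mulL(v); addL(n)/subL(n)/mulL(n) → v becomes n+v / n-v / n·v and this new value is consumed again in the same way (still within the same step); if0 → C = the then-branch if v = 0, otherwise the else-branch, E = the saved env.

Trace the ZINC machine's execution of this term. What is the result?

step 0: <C=(let x = (((λv. ((λy. 0) 7)) (let x = 7 in -1)) - 1) in ((λq. (if0 (q + 1) then (3 - -4) else (if0 q then x else 3))) 7)), E=∅, A=∅, R=∅>
step 1: <C=(((λv. ((λy. 0) 7)) (let x = 7 in -1)) - 1), E=∅, A=∅, R=[let x]>
step 2: <C=((λv. ((λy. 0) 7)) (let x = 7 in -1)), E=∅, A=∅, R=[subR :: let x]>
step 3: <C=(let x = 7 in -1), E=∅, A=∅, R=[app :: subR :: let x]>
step 4: <C=7, E=∅, A=∅, R=[let x :: app :: subR :: let x]>
step 5: <C=-1, E={x↦7}, A=∅, R=[app :: subR :: let x]>
step 6: <C=(λv. ((λy. 0) 7)), E=∅, A=[-1], R=[subR :: let x]>
step 7: <C=((λy. 0) 7), E={v↦-1}, A=∅, R=[subR :: let x]>
step 8: <C=7, E={v↦-1}, A=∅, R=[app :: subR :: let x]>
step 9: <C=(λy. 0), E={v↦-1}, A=[7], R=[subR :: let x]>
step 10: <C=0, E={y↦7, v↦-1}, A=∅, R=[subR :: let x]>
step 11: <C=1, E=∅, A=∅, R=[subL(0) :: let x]>
step 12: <C=((λq. (if0 (q + 1) then (3 - -4) else (if0 q then x else 3))) 7), E={x↦-1}, A=∅, R=∅>
step 13: <C=7, E={x↦-1}, A=∅, R=[app]>
step 14: <C=(λq. (if0 (q + 1) then (3 - -4) else (if0 q then x else 3))), E={x↦-1}, A=[7], R=∅>
step 15: <C=(if0 (q + 1) then (3 - -4) else (if0 q then x else 3)), E={q↦7, x↦-1}, A=∅, R=∅>
step 16: <C=(q + 1), E={q↦7, x↦-1}, A=∅, R=[if0]>
step 17: <C=q, E={q↦7, x↦-1}, A=∅, R=[addR :: if0]>
step 18: <C=1, E={q↦7, x↦-1}, A=∅, R=[addL(7) :: if0]>
step 19: <C=(if0 q then x else 3), E={q↦7, x↦-1}, A=∅, R=∅>
step 20: <C=q, E={q↦7, x↦-1}, A=∅, R=[if0]>
step 21: <C=3, E={q↦7, x↦-1}, A=∅, R=∅>
→ final value 3

Answer: 3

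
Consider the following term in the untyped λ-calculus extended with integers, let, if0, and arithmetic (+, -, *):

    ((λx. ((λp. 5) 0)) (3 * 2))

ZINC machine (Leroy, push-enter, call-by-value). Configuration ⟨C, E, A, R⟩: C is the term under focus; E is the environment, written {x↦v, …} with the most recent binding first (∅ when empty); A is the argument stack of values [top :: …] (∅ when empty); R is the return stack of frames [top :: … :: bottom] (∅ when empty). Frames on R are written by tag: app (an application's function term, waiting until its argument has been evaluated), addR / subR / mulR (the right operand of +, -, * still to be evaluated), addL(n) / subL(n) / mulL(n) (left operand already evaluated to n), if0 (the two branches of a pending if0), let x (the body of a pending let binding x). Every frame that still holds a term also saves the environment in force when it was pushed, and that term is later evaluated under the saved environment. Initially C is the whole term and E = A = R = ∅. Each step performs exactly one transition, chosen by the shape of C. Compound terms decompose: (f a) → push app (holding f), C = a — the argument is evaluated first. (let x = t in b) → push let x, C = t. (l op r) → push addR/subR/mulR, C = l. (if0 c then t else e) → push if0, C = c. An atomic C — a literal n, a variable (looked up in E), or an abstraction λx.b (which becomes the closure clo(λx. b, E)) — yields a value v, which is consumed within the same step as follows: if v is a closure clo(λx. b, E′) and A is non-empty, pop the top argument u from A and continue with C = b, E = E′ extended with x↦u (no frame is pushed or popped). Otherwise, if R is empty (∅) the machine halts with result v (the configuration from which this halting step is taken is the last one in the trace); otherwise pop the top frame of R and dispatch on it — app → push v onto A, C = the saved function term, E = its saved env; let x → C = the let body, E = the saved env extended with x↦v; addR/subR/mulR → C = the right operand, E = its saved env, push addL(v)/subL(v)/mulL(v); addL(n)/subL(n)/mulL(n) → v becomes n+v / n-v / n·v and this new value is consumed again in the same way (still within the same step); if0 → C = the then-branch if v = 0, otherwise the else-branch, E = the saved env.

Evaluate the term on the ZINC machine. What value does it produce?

Answer: 5

Derivation:
step 0: <C=((λx. ((λp. 5) 0)) (3 * 2)), E=∅, A=∅, R=∅>
step 1: <C=(3 * 2), E=∅, A=∅, R=[app]>
step 2: <C=3, E=∅, A=∅, R=[mulR :: app]>
step 3: <C=2, E=∅, A=∅, R=[mulL(3) :: app]>
step 4: <C=(λx. ((λp. 5) 0)), E=∅, A=[6], R=∅>
step 5: <C=((λp. 5) 0), E={x↦6}, A=∅, R=∅>
step 6: <C=0, E={x↦6}, A=∅, R=[app]>
step 7: <C=(λp. 5), E={x↦6}, A=[0], R=∅>
step 8: <C=5, E={p↦0, x↦6}, A=∅, R=∅>
→ final value 5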